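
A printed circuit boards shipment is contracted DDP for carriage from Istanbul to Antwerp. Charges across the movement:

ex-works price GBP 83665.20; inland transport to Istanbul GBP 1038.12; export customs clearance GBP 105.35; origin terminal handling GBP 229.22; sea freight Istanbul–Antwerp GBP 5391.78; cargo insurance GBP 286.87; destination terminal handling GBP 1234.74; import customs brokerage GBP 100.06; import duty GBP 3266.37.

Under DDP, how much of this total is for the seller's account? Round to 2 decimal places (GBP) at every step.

Seller's account: GBP 95317.71

DDP: the seller bears all costs including import duty.
Seller's account: goods 83665.20 + inland to port 1038.12 + export clearance 105.35 + origin terminal 229.22 + freight 5391.78 + insurance 286.87 + destination terminal 1234.74 + brokerage 100.06 + duty 3266.37 = 95317.71
Buyer's account: 0.00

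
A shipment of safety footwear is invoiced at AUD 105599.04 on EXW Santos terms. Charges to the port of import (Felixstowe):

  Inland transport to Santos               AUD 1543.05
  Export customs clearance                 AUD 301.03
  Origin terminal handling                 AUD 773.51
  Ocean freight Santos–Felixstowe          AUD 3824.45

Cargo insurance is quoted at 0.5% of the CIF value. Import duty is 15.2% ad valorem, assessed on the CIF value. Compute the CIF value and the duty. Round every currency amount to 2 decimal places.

Let C be the CIF value. C = EXW price + pre-shipment costs + freight + 0.5% × C
C − 0.5% × C = 105599.04 + 1543.05 + 301.03 + 773.51 + 3824.45
0.995 × C = 112041.08
C = 112041.08 / 0.995 = 112604.10
Insurance premium = 0.5% × 112604.10 = 563.02
Import duty = 112604.10 × 15.2% = 17115.82

CIF value: AUD 112604.10; import duty: AUD 17115.82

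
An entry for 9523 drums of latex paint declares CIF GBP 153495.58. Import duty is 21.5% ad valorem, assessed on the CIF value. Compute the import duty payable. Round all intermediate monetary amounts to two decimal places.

Import duty = 153495.58 × 21.5% = 33001.55

Import duty: GBP 33001.55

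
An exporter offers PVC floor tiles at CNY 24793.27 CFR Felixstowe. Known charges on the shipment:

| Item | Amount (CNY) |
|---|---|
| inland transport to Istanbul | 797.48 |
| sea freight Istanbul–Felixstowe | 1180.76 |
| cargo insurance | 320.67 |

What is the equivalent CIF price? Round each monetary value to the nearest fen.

Not relevant to the conversion: inland to port, freight — on the seller under both CFR and CIF; already in the CFR price and stays in the CIF price.
From CFR to CIF, the seller additionally bears: insurance.
CIF price = 24793.27 + 320.67 = 25113.94

CIF price: CNY 25113.94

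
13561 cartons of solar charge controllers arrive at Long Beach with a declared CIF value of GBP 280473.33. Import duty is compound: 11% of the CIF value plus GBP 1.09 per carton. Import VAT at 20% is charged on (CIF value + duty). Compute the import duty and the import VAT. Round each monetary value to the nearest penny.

Import duty: GBP 45633.56; import VAT: GBP 65221.38

Ad valorem component: 280473.33 × 11% = 30852.07
Specific component: 13561 × 1.09 = 14781.49
Import duty = 30852.07 + 14781.49 = 45633.56
VAT base = CIF + duty = 280473.33 + 45633.56 = 326106.89
Import VAT = 326106.89 × 20% = 65221.38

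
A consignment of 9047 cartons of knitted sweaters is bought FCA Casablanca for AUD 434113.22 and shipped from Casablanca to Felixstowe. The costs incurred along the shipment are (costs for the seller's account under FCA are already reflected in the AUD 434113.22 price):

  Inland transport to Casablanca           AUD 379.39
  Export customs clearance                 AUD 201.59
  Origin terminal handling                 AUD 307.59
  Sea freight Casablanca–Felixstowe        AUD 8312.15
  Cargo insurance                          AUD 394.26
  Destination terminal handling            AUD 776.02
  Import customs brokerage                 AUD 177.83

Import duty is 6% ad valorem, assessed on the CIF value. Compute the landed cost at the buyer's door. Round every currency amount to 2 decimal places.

FCA: the seller delivers export-cleared goods to the carrier; the buyer bears costs from that point.
Already in the invoice (seller's account under FCA): inland to port, export clearance — exclude.
CIF value = FCA price + origin terminal + freight + insurance = 434113.22 + 307.59 + 8312.15 + 394.26 = 443127.22
Import duty = 443127.22 × 6% = 26587.63
Buyer bears: origin terminal 307.59 + freight 8312.15 + insurance 394.26 + destination terminal 776.02 + brokerage 177.83 + duty 26587.63 = 36555.48
Landed cost = invoice 434113.22 + 36555.48 = 470668.70

Total landed cost: AUD 470668.70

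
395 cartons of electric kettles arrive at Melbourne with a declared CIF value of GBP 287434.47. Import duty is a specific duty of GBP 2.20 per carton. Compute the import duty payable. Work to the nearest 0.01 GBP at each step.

Import duty: GBP 869.00

Import duty = 395 × 2.20 = 869.00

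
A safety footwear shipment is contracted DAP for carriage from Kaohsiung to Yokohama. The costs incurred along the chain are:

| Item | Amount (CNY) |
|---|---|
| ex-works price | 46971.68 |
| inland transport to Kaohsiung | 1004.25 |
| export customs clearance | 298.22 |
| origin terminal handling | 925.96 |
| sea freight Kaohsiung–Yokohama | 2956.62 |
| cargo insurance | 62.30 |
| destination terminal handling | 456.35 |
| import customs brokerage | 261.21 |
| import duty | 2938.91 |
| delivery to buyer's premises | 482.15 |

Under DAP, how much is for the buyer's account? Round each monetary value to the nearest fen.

DAP: the seller bears all costs to the named destination except import duty and clearance.
Seller's account: goods 46971.68 + inland to port 1004.25 + export clearance 298.22 + origin terminal 925.96 + freight 2956.62 + insurance 62.30 + destination terminal 456.35 + delivery 482.15 = 53157.53
Buyer's account: brokerage 261.21 + duty 2938.91 = 3200.12

Buyer's account: CNY 3200.12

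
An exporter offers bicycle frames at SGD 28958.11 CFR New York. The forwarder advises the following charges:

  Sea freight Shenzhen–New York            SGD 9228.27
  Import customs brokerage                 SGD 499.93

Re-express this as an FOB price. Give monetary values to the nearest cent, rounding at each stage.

FOB price: SGD 19729.84

Not relevant to the conversion: brokerage — on the buyer under both terms; not part of either seller's price.
From CFR to FOB, the seller no longer bears: freight.
FOB price = 28958.11 − 9228.27 = 19729.84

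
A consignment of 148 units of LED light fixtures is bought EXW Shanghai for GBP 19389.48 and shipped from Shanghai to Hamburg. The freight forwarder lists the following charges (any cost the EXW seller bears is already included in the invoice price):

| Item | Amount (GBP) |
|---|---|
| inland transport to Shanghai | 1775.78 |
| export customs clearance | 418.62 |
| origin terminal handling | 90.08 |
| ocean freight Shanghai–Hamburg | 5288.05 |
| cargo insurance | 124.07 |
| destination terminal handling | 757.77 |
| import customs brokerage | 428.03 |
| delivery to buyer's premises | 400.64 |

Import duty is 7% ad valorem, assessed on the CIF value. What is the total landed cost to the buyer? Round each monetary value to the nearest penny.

Total landed cost: GBP 30568.55

EXW: the seller makes goods available at their premises; the buyer bears all onward costs.
CIF value = EXW price + inland to port + export clearance + origin terminal + freight + insurance = 19389.48 + 1775.78 + 418.62 + 90.08 + 5288.05 + 124.07 = 27086.08
Import duty = 27086.08 × 7% = 1896.03
Buyer bears: inland to port 1775.78 + export clearance 418.62 + origin terminal 90.08 + freight 5288.05 + insurance 124.07 + destination terminal 757.77 + brokerage 428.03 + delivery 400.64 + duty 1896.03 = 11179.07
Landed cost = invoice 19389.48 + 11179.07 = 30568.55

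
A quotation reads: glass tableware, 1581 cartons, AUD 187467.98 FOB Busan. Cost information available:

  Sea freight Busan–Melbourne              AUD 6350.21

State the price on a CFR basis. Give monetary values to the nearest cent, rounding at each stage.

CFR price: AUD 193818.19

From FOB to CFR, the seller additionally bears: freight.
CFR price = 187467.98 + 6350.21 = 193818.19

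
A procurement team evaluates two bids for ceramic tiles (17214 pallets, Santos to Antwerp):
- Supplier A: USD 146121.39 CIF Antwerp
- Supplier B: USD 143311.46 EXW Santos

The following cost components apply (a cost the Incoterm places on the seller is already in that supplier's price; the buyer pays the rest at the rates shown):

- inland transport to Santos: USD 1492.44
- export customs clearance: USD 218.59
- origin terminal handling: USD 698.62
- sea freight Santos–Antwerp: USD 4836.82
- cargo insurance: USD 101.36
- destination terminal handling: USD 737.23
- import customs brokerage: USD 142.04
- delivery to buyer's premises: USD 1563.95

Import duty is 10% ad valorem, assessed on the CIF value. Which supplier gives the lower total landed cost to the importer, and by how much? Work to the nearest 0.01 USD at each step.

Supplier A (CIF):
The CIF price already equals the CIF value: 146121.39
Import duty = 146121.39 × 10% = 14612.14
Buyer bears (A): 737.23 + 142.04 + 1563.95 = 2443.22
Landed cost (A) = invoice 146121.39 + 2443.22 + duty 14612.14 = 163176.75
Supplier B (EXW):
CIF value = EXW price + inland to port + export clearance + origin terminal + freight + insurance = 143311.46 + 1492.44 + 218.59 + 698.62 + 4836.82 + 101.36 = 150659.29
Import duty = 150659.29 × 10% = 15065.93
Buyer bears (B): 1492.44 + 218.59 + 698.62 + 4836.82 + 101.36 + 737.23 + 142.04 + 1563.95 = 9791.05
Landed cost (B) = invoice 143311.46 + 9791.05 + duty 15065.93 = 168168.44
Difference = |163176.75 − 168168.44| = 4991.69

Supplier A is cheaper by USD 4991.69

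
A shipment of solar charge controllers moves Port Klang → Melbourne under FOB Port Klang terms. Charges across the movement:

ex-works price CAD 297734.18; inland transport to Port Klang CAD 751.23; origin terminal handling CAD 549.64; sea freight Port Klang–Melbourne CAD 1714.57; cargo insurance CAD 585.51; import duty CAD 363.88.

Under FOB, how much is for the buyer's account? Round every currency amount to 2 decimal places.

FOB: the seller bears costs until goods are on board at the origin port; the buyer bears freight, insurance and all costs thereafter.
Seller's account: goods 297734.18 + inland to port 751.23 + origin terminal 549.64 = 299035.05
Buyer's account: freight 1714.57 + insurance 585.51 + duty 363.88 = 2663.96

Buyer's account: CAD 2663.96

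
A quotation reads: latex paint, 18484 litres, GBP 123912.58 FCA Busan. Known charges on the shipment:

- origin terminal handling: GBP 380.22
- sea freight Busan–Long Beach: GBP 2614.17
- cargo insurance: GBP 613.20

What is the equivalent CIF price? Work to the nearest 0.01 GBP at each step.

CIF price: GBP 127520.17

From FCA to CIF, the seller additionally bears: origin terminal, freight, insurance.
CIF price = 123912.58 + 380.22 + 2614.17 + 613.20 = 127520.17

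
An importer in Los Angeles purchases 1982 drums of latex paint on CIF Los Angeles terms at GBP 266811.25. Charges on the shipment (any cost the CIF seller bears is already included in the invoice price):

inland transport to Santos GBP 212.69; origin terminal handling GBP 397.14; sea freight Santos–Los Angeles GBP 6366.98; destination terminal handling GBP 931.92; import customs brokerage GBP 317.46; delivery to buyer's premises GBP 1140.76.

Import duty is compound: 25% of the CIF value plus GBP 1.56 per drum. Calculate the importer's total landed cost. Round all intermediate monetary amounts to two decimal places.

Total landed cost: GBP 338996.12

CIF: the seller pays costs through ocean freight and marine insurance to the destination port.
Already in the invoice (seller's account under CIF): inland to port, origin terminal, freight — exclude.
The CIF price already equals the CIF value: 266811.25
Ad valorem component: 266811.25 × 25% = 66702.81
Specific component: 1982 × 1.56 = 3091.92
Import duty = 66702.81 + 3091.92 = 69794.73
Buyer bears: destination terminal 931.92 + brokerage 317.46 + delivery 1140.76 + duty 69794.73 = 72184.87
Landed cost = invoice 266811.25 + 72184.87 = 338996.12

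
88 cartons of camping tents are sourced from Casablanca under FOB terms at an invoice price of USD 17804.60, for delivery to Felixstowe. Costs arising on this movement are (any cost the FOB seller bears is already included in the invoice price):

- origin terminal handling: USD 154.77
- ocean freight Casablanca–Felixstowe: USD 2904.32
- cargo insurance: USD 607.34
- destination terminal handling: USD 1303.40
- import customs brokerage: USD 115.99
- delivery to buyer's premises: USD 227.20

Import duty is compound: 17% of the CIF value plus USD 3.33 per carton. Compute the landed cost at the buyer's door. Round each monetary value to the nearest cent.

FOB: the seller bears costs until goods are on board at the origin port; the buyer bears freight, insurance and all costs thereafter.
Already in the invoice (seller's account under FOB): origin terminal — exclude.
CIF value = FOB price + freight + insurance = 17804.60 + 2904.32 + 607.34 = 21316.26
Ad valorem component: 21316.26 × 17% = 3623.76
Specific component: 88 × 3.33 = 293.04
Import duty = 3623.76 + 293.04 = 3916.80
Buyer bears: freight 2904.32 + insurance 607.34 + destination terminal 1303.40 + brokerage 115.99 + delivery 227.20 + duty 3916.80 = 9075.05
Landed cost = invoice 17804.60 + 9075.05 = 26879.65

Total landed cost: USD 26879.65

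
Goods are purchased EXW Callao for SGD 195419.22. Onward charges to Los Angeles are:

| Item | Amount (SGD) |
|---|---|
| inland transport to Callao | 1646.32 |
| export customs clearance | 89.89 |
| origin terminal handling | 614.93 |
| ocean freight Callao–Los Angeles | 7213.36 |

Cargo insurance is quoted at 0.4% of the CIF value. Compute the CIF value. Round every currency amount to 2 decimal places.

Let C be the CIF value. C = EXW price + pre-shipment costs + freight + 0.4% × C
C − 0.4% × C = 195419.22 + 1646.32 + 89.89 + 614.93 + 7213.36
0.996 × C = 204983.72
C = 204983.72 / 0.996 = 205806.95
Insurance premium = 0.4% × 205806.95 = 823.23

CIF value: SGD 205806.95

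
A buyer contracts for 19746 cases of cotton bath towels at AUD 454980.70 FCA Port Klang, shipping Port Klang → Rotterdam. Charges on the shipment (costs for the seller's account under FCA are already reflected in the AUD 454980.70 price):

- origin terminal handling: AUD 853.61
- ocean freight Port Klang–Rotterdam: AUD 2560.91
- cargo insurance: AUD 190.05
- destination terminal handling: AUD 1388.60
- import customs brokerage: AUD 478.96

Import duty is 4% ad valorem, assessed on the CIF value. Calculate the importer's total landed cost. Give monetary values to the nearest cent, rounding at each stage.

FCA: the seller delivers export-cleared goods to the carrier; the buyer bears costs from that point.
CIF value = FCA price + origin terminal + freight + insurance = 454980.70 + 853.61 + 2560.91 + 190.05 = 458585.27
Import duty = 458585.27 × 4% = 18343.41
Buyer bears: origin terminal 853.61 + freight 2560.91 + insurance 190.05 + destination terminal 1388.60 + brokerage 478.96 + duty 18343.41 = 23815.54
Landed cost = invoice 454980.70 + 23815.54 = 478796.24

Total landed cost: AUD 478796.24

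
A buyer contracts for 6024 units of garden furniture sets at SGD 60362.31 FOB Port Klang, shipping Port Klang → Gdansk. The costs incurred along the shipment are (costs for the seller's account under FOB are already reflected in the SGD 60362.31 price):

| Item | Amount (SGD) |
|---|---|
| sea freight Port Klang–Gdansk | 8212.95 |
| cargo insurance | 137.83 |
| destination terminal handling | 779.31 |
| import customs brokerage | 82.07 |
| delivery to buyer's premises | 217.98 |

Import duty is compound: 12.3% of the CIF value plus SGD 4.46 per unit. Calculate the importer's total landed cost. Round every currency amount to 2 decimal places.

FOB: the seller bears costs until goods are on board at the origin port; the buyer bears freight, insurance and all costs thereafter.
CIF value = FOB price + freight + insurance = 60362.31 + 8212.95 + 137.83 = 68713.09
Ad valorem component: 68713.09 × 12.3% = 8451.71
Specific component: 6024 × 4.46 = 26867.04
Import duty = 8451.71 + 26867.04 = 35318.75
Buyer bears: freight 8212.95 + insurance 137.83 + destination terminal 779.31 + brokerage 82.07 + delivery 217.98 + duty 35318.75 = 44748.89
Landed cost = invoice 60362.31 + 44748.89 = 105111.20

Total landed cost: SGD 105111.20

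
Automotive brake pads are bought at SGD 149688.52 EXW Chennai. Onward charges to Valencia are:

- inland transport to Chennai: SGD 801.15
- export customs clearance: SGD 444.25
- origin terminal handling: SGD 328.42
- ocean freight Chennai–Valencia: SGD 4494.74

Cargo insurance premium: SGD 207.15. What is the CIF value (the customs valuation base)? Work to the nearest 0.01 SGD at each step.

CIF = EXW price + pre-shipment costs + freight + insurance
CIF = 149688.52 + 801.15 + 444.25 + 328.42 + 4494.74 + 207.15 = 155964.23

CIF value: SGD 155964.23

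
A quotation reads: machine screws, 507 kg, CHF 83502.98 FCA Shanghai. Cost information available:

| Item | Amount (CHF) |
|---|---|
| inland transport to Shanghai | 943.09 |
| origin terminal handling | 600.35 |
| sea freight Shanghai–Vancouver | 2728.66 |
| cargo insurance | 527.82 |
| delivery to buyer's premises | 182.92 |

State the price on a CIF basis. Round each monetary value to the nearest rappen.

CIF price: CHF 87359.81

Not relevant to the conversion: inland to port — on the seller under both FCA and CIF; already in the FCA price and stays in the CIF price. delivery — on the buyer under both terms; not part of either seller's price.
From FCA to CIF, the seller additionally bears: origin terminal, freight, insurance.
CIF price = 83502.98 + 600.35 + 2728.66 + 527.82 = 87359.81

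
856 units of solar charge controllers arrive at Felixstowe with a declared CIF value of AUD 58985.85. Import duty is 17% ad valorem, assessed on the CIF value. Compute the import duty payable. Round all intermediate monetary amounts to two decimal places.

Import duty: AUD 10027.59

Import duty = 58985.85 × 17% = 10027.59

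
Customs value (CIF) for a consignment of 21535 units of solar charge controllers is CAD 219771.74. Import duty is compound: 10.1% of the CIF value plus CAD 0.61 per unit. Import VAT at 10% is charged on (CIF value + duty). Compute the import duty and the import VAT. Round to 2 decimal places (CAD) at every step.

Import duty: CAD 35333.30; import VAT: CAD 25510.50

Ad valorem component: 219771.74 × 10.1% = 22196.95
Specific component: 21535 × 0.61 = 13136.35
Import duty = 22196.95 + 13136.35 = 35333.30
VAT base = CIF + duty = 219771.74 + 35333.30 = 255105.04
Import VAT = 255105.04 × 10% = 25510.50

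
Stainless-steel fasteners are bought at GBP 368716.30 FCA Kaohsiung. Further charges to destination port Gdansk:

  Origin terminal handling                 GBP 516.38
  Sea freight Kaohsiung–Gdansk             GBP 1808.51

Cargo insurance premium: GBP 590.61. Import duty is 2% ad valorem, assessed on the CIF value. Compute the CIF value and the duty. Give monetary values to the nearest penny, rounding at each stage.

CIF = FCA price + pre-shipment costs + freight + insurance
CIF = 368716.30 + 516.38 + 1808.51 + 590.61 = 371631.80
Import duty = 371631.80 × 2% = 7432.64

CIF value: GBP 371631.80; import duty: GBP 7432.64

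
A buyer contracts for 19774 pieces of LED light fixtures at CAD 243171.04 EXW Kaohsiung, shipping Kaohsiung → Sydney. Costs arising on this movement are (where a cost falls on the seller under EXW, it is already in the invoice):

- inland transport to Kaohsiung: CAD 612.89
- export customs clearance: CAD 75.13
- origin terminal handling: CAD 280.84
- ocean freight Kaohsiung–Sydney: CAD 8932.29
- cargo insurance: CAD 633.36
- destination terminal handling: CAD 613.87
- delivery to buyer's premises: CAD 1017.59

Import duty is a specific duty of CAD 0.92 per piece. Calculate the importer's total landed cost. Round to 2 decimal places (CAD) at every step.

EXW: the seller makes goods available at their premises; the buyer bears all onward costs.
CIF value = EXW price + inland to port + export clearance + origin terminal + freight + insurance = 243171.04 + 612.89 + 75.13 + 280.84 + 8932.29 + 633.36 = 253705.55
Import duty = 19774 × 0.92 = 18192.08
Buyer bears: inland to port 612.89 + export clearance 75.13 + origin terminal 280.84 + freight 8932.29 + insurance 633.36 + destination terminal 613.87 + delivery 1017.59 + duty 18192.08 = 30358.05
Landed cost = invoice 243171.04 + 30358.05 = 273529.09

Total landed cost: CAD 273529.09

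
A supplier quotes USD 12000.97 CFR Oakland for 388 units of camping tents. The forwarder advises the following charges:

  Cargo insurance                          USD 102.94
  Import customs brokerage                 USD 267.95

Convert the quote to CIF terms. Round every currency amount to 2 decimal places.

Not relevant to the conversion: brokerage — on the buyer under both terms; not part of either seller's price.
From CFR to CIF, the seller additionally bears: insurance.
CIF price = 12000.97 + 102.94 = 12103.91

CIF price: USD 12103.91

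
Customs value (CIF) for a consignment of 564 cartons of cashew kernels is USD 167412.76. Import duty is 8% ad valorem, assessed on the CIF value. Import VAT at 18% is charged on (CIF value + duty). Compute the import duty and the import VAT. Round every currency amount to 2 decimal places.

Import duty: USD 13393.02; import VAT: USD 32545.04

Import duty = 167412.76 × 8% = 13393.02
VAT base = CIF + duty = 167412.76 + 13393.02 = 180805.78
Import VAT = 180805.78 × 18% = 32545.04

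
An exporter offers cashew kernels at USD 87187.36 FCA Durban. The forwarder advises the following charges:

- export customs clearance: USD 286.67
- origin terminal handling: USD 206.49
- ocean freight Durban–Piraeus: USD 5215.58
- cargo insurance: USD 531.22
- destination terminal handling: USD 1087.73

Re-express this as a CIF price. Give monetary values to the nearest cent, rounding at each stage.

Not relevant to the conversion: export clearance — on the seller under both FCA and CIF; already in the FCA price and stays in the CIF price. destination terminal — on the buyer under both terms; not part of either seller's price.
From FCA to CIF, the seller additionally bears: origin terminal, freight, insurance.
CIF price = 87187.36 + 206.49 + 5215.58 + 531.22 = 93140.65

CIF price: USD 93140.65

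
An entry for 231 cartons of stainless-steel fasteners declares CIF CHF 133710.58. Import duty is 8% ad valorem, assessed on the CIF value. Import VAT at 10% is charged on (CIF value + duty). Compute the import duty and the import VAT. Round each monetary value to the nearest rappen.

Import duty: CHF 10696.85; import VAT: CHF 14440.74

Import duty = 133710.58 × 8% = 10696.85
VAT base = CIF + duty = 133710.58 + 10696.85 = 144407.43
Import VAT = 144407.43 × 10% = 14440.74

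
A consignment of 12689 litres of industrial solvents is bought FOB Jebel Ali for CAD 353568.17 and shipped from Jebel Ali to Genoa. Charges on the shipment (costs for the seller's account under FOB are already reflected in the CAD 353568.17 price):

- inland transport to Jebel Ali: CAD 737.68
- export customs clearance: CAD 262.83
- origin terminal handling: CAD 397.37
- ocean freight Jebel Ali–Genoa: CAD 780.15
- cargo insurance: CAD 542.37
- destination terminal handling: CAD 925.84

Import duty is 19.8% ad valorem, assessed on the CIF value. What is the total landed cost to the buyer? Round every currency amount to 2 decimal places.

Total landed cost: CAD 426084.89

FOB: the seller bears costs until goods are on board at the origin port; the buyer bears freight, insurance and all costs thereafter.
Already in the invoice (seller's account under FOB): inland to port, export clearance, origin terminal — exclude.
CIF value = FOB price + freight + insurance = 353568.17 + 780.15 + 542.37 = 354890.69
Import duty = 354890.69 × 19.8% = 70268.36
Buyer bears: freight 780.15 + insurance 542.37 + destination terminal 925.84 + duty 70268.36 = 72516.72
Landed cost = invoice 353568.17 + 72516.72 = 426084.89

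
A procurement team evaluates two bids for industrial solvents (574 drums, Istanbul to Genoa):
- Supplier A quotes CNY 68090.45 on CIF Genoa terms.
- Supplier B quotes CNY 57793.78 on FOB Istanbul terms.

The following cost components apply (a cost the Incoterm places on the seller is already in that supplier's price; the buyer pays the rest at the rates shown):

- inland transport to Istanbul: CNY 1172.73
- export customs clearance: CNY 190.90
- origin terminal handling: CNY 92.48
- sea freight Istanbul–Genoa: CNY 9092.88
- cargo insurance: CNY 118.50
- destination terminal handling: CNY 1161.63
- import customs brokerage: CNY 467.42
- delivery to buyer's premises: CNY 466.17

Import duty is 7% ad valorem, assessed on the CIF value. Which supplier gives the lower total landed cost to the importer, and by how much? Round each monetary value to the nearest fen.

Supplier B is cheaper by CNY 1161.26

Supplier A (CIF):
The CIF price already equals the CIF value: 68090.45
Import duty = 68090.45 × 7% = 4766.33
Buyer bears (A): 1161.63 + 467.42 + 466.17 = 2095.22
Landed cost (A) = invoice 68090.45 + 2095.22 + duty 4766.33 = 74952.00
Supplier B (FOB):
CIF value = FOB price + freight + insurance = 57793.78 + 9092.88 + 118.50 = 67005.16
Import duty = 67005.16 × 7% = 4690.36
Buyer bears (B): 9092.88 + 118.50 + 1161.63 + 467.42 + 466.17 = 11306.60
Landed cost (B) = invoice 57793.78 + 11306.60 + duty 4690.36 = 73790.74
Difference = |74952.00 − 73790.74| = 1161.26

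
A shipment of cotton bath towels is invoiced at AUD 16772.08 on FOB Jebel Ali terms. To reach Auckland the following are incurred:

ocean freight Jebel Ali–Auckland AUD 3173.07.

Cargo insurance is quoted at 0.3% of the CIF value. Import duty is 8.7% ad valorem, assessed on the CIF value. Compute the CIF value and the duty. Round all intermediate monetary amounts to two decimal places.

CIF value: AUD 20005.17; import duty: AUD 1740.45

Let C be the CIF value. C = FOB price + freight + 0.3% × C
C − 0.3% × C = 16772.08 + 3173.07
0.997 × C = 19945.15
C = 19945.15 / 0.997 = 20005.17
Insurance premium = 0.3% × 20005.17 = 60.02
Import duty = 20005.17 × 8.7% = 1740.45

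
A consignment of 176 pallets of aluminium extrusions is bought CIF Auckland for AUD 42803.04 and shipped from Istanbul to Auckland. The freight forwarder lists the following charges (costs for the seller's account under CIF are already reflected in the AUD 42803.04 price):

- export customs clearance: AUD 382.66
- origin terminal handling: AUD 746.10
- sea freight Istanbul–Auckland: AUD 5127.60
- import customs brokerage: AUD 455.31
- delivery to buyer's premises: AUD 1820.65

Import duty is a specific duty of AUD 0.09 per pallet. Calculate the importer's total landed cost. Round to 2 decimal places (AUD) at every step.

Total landed cost: AUD 45094.84

CIF: the seller pays costs through ocean freight and marine insurance to the destination port.
Already in the invoice (seller's account under CIF): export clearance, origin terminal, freight — exclude.
The CIF price already equals the CIF value: 42803.04
Import duty = 176 × 0.09 = 15.84
Buyer bears: brokerage 455.31 + delivery 1820.65 + duty 15.84 = 2291.80
Landed cost = invoice 42803.04 + 2291.80 = 45094.84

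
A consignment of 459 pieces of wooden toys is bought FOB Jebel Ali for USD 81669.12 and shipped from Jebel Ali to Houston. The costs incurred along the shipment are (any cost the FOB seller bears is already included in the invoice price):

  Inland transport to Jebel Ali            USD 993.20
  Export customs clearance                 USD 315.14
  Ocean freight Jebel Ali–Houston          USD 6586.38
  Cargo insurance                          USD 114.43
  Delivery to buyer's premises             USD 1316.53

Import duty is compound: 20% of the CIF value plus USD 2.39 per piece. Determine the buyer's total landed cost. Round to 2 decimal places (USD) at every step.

FOB: the seller bears costs until goods are on board at the origin port; the buyer bears freight, insurance and all costs thereafter.
Already in the invoice (seller's account under FOB): inland to port, export clearance — exclude.
CIF value = FOB price + freight + insurance = 81669.12 + 6586.38 + 114.43 = 88369.93
Ad valorem component: 88369.93 × 20% = 17673.99
Specific component: 459 × 2.39 = 1097.01
Import duty = 17673.99 + 1097.01 = 18771.00
Buyer bears: freight 6586.38 + insurance 114.43 + delivery 1316.53 + duty 18771.00 = 26788.34
Landed cost = invoice 81669.12 + 26788.34 = 108457.46

Total landed cost: USD 108457.46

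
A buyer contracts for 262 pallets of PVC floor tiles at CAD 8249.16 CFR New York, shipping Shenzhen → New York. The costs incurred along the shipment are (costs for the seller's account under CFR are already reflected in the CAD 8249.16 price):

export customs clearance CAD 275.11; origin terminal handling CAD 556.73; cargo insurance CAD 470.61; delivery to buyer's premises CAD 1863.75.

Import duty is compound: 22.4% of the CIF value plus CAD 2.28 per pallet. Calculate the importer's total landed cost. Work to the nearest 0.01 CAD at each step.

CFR: the seller pays costs through ocean freight to the destination port, but not insurance.
Already in the invoice (seller's account under CFR): export clearance, origin terminal — exclude.
CIF value = CFR price + insurance = 8249.16 + 470.61 = 8719.77
Ad valorem component: 8719.77 × 22.4% = 1953.23
Specific component: 262 × 2.28 = 597.36
Import duty = 1953.23 + 597.36 = 2550.59
Buyer bears: insurance 470.61 + delivery 1863.75 + duty 2550.59 = 4884.95
Landed cost = invoice 8249.16 + 4884.95 = 13134.11

Total landed cost: CAD 13134.11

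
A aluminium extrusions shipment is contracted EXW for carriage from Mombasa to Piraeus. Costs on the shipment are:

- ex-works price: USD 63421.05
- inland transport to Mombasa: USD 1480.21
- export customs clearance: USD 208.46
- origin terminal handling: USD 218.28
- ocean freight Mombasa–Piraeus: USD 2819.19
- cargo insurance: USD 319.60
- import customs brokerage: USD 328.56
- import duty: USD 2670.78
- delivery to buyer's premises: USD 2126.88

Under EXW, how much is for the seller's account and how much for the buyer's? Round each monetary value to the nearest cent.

Seller: USD 63421.05; buyer: USD 10171.96

EXW: the seller makes goods available at their premises; the buyer bears all onward costs.
Seller's account: goods 63421.05 = 63421.05
Buyer's account: inland to port 1480.21 + export clearance 208.46 + origin terminal 218.28 + freight 2819.19 + insurance 319.60 + brokerage 328.56 + duty 2670.78 + delivery 2126.88 = 10171.96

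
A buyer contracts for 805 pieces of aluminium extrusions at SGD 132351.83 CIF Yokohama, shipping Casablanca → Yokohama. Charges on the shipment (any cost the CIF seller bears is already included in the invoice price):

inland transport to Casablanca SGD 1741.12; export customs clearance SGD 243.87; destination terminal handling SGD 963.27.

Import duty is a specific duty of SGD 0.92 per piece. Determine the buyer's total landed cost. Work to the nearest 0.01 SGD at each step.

Total landed cost: SGD 134055.70

CIF: the seller pays costs through ocean freight and marine insurance to the destination port.
Already in the invoice (seller's account under CIF): inland to port, export clearance — exclude.
The CIF price already equals the CIF value: 132351.83
Import duty = 805 × 0.92 = 740.60
Buyer bears: destination terminal 963.27 + duty 740.60 = 1703.87
Landed cost = invoice 132351.83 + 1703.87 = 134055.70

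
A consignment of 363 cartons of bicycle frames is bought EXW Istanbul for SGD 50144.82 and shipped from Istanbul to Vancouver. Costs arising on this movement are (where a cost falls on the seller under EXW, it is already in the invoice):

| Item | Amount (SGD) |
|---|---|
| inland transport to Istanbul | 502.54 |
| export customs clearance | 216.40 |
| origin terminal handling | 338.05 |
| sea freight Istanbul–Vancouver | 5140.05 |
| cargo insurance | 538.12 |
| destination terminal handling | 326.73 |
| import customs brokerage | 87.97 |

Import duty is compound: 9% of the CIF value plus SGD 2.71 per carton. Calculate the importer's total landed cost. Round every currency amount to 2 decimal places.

Total landed cost: SGD 63397.61

EXW: the seller makes goods available at their premises; the buyer bears all onward costs.
CIF value = EXW price + inland to port + export clearance + origin terminal + freight + insurance = 50144.82 + 502.54 + 216.40 + 338.05 + 5140.05 + 538.12 = 56879.98
Ad valorem component: 56879.98 × 9% = 5119.20
Specific component: 363 × 2.71 = 983.73
Import duty = 5119.20 + 983.73 = 6102.93
Buyer bears: inland to port 502.54 + export clearance 216.40 + origin terminal 338.05 + freight 5140.05 + insurance 538.12 + destination terminal 326.73 + brokerage 87.97 + duty 6102.93 = 13252.79
Landed cost = invoice 50144.82 + 13252.79 = 63397.61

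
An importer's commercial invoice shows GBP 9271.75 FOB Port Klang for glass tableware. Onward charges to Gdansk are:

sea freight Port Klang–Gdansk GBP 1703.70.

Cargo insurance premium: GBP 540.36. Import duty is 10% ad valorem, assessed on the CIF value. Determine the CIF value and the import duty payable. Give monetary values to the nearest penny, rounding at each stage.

CIF value: GBP 11515.81; import duty: GBP 1151.58

CIF = FOB price + freight + insurance
CIF = 9271.75 + 1703.70 + 540.36 = 11515.81
Import duty = 11515.81 × 10% = 1151.58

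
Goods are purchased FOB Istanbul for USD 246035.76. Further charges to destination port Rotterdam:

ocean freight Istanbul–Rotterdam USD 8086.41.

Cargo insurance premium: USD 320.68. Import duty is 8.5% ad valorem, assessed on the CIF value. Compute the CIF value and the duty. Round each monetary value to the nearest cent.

CIF = FOB price + freight + insurance
CIF = 246035.76 + 8086.41 + 320.68 = 254442.85
Import duty = 254442.85 × 8.5% = 21627.64

CIF value: USD 254442.85; import duty: USD 21627.64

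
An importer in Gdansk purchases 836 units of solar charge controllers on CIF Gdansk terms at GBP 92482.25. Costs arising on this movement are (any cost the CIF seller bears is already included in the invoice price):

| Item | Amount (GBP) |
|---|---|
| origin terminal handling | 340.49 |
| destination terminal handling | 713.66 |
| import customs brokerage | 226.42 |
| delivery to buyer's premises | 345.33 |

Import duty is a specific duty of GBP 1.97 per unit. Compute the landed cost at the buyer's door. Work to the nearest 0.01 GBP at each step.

CIF: the seller pays costs through ocean freight and marine insurance to the destination port.
Already in the invoice (seller's account under CIF): origin terminal — exclude.
The CIF price already equals the CIF value: 92482.25
Import duty = 836 × 1.97 = 1646.92
Buyer bears: destination terminal 713.66 + brokerage 226.42 + delivery 345.33 + duty 1646.92 = 2932.33
Landed cost = invoice 92482.25 + 2932.33 = 95414.58

Total landed cost: GBP 95414.58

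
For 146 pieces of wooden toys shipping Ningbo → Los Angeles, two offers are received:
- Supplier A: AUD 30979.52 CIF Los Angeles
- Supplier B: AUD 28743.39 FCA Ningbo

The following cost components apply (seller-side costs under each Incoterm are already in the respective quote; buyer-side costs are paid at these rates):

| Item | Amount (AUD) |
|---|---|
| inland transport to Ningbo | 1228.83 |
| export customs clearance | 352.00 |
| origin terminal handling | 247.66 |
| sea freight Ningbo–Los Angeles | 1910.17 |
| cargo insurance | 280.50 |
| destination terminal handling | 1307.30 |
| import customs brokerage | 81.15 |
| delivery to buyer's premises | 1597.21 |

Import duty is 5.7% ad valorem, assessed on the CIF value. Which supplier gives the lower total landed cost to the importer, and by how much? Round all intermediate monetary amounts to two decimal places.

Supplier A is cheaper by AUD 213.73

Supplier A (CIF):
The CIF price already equals the CIF value: 30979.52
Import duty = 30979.52 × 5.7% = 1765.83
Buyer bears (A): 1307.30 + 81.15 + 1597.21 = 2985.66
Landed cost (A) = invoice 30979.52 + 2985.66 + duty 1765.83 = 35731.01
Supplier B (FCA):
CIF value = FCA price + origin terminal + freight + insurance = 28743.39 + 247.66 + 1910.17 + 280.50 = 31181.72
Import duty = 31181.72 × 5.7% = 1777.36
Buyer bears (B): 247.66 + 1910.17 + 280.50 + 1307.30 + 81.15 + 1597.21 = 5423.99
Landed cost (B) = invoice 28743.39 + 5423.99 + duty 1777.36 = 35944.74
Difference = |35731.01 − 35944.74| = 213.73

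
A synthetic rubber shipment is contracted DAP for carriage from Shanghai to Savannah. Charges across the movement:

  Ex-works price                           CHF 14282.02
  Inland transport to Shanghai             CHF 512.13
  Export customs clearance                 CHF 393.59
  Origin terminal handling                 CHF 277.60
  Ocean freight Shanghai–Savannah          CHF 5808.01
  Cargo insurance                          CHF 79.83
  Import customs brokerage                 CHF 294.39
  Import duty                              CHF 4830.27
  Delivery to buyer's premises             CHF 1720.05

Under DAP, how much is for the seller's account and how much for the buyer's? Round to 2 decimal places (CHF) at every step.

DAP: the seller bears all costs to the named destination except import duty and clearance.
Seller's account: goods 14282.02 + inland to port 512.13 + export clearance 393.59 + origin terminal 277.60 + freight 5808.01 + insurance 79.83 + delivery 1720.05 = 23073.23
Buyer's account: brokerage 294.39 + duty 4830.27 = 5124.66

Seller: CHF 23073.23; buyer: CHF 5124.66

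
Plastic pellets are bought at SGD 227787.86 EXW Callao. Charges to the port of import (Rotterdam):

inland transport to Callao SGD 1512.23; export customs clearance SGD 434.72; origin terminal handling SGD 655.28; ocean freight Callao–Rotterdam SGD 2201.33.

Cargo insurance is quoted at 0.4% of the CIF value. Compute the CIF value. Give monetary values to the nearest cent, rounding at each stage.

CIF value: SGD 233525.52

Let C be the CIF value. C = EXW price + pre-shipment costs + freight + 0.4% × C
C − 0.4% × C = 227787.86 + 1512.23 + 434.72 + 655.28 + 2201.33
0.996 × C = 232591.42
C = 232591.42 / 0.996 = 233525.52
Insurance premium = 0.4% × 233525.52 = 934.10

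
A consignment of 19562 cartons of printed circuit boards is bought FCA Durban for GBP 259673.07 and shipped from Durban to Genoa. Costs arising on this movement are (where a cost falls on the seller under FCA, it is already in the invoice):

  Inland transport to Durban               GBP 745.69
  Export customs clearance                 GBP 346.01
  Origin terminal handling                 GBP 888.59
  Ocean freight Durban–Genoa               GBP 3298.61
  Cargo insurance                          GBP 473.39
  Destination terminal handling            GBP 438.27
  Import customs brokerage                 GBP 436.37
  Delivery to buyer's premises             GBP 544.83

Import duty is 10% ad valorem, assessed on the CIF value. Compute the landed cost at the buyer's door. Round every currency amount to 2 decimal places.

Total landed cost: GBP 292186.50

FCA: the seller delivers export-cleared goods to the carrier; the buyer bears costs from that point.
Already in the invoice (seller's account under FCA): inland to port, export clearance — exclude.
CIF value = FCA price + origin terminal + freight + insurance = 259673.07 + 888.59 + 3298.61 + 473.39 = 264333.66
Import duty = 264333.66 × 10% = 26433.37
Buyer bears: origin terminal 888.59 + freight 3298.61 + insurance 473.39 + destination terminal 438.27 + brokerage 436.37 + delivery 544.83 + duty 26433.37 = 32513.43
Landed cost = invoice 259673.07 + 32513.43 = 292186.50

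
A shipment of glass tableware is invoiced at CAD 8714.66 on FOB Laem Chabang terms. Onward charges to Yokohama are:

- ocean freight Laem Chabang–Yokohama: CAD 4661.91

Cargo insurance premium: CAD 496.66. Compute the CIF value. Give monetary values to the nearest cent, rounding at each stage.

CIF = FOB price + freight + insurance
CIF = 8714.66 + 4661.91 + 496.66 = 13873.23

CIF value: CAD 13873.23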